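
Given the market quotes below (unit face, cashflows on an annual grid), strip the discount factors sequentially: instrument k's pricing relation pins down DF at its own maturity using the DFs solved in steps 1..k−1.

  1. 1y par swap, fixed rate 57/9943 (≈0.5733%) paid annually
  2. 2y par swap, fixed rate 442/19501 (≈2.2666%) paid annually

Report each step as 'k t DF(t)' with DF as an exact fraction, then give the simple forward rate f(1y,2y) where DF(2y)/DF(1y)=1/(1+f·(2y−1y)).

1 1 9943/10000
2 2 4779/5000
f(1y,2y) = ((9943/10000)/(4779/5000) − 1)/(1) = 385/9558 ≈ 4.0280%

step 1 [1y] swap r/1=57/9943: DF=(1 − 57/9943·(0))/(1+57/9943) = 9943/10000 ≈ 0.994300
step 2 [2y] swap r/1=442/19501: DF=(1 − 442/19501·(0.994300))/(1+442/19501) = 4779/5000 ≈ 0.955800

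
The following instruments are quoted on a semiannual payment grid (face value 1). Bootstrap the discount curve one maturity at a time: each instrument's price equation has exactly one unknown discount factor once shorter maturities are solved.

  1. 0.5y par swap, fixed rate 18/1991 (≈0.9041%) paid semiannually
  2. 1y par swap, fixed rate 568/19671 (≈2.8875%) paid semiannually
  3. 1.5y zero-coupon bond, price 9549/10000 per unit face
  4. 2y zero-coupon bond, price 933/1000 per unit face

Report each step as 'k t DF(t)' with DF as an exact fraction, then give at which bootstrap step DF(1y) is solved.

step 1 [0.5y] swap r/2=9/1991: DF=(1 − 9/1991·(0))/(1+9/1991) = 1991/2000 ≈ 0.995500
step 2 [1y] swap r/2=284/19671: DF=(1 − 284/19671·(0.995500))/(1+284/19671) = 2429/2500 ≈ 0.971600
step 3 [1.5y] zero: DF = P = 9549/10000 ≈ 0.954900
step 4 [2y] zero: DF = P = 933/1000 ≈ 0.933000

1 1/2 1991/2000
2 1 2429/2500
3 3/2 9549/10000
4 2 933/1000
DF(1y) is solved at step 2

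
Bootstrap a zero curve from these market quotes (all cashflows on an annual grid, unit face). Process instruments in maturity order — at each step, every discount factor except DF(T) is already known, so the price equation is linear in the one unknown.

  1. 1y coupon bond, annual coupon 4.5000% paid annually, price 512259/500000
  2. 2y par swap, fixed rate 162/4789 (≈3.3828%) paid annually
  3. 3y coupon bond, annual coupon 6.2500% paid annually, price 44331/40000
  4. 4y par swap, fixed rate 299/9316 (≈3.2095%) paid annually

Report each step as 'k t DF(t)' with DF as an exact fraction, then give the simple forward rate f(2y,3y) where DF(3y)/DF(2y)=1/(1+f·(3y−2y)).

step 1 [1y] bond c/1=9/200: DF=(512259/500000 − 9/200·(0))/(1+9/200) = 2451/2500 ≈ 0.980400
step 2 [2y] swap r/1=162/4789: DF=(1 − 162/4789·(0.980400))/(1+162/4789) = 1169/1250 ≈ 0.935200
step 3 [3y] bond c/1=1/16: DF=(44331/40000 − 1/16·(0.980400+0.935200))/(1+1/16) = 1163/1250 ≈ 0.930400
step 4 [4y] swap r/1=299/9316: DF=(1 − 299/9316·(0.980400+0.935200+0.930400))/(1+299/9316) = 2201/2500 ≈ 0.880400

1 1 2451/2500
2 2 1169/1250
3 3 1163/1250
4 4 2201/2500
f(2y,3y) = ((1169/1250)/(1163/1250) − 1)/(1) = 6/1163 ≈ 0.5159%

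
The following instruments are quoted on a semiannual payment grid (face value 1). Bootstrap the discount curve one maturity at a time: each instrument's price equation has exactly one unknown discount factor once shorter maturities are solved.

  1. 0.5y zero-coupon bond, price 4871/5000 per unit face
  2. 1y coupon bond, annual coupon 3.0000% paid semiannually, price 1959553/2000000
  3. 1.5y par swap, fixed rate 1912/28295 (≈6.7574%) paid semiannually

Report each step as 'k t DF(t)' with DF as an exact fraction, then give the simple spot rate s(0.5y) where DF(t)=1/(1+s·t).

1 1/2 4871/5000
2 1 9509/10000
3 3/2 2261/2500
s(0.5y) = (1/(4871/5000) − 1)/(1/2) = 258/4871 ≈ 5.2967%

step 1 [0.5y] zero: DF = P = 4871/5000 ≈ 0.974200
step 2 [1y] bond c/2=3/200: DF=(1959553/2000000 − 3/200·(0.974200))/(1+3/200) = 9509/10000 ≈ 0.950900
step 3 [1.5y] swap r/2=956/28295: DF=(1 − 956/28295·(0.974200+0.950900))/(1+956/28295) = 2261/2500 ≈ 0.904400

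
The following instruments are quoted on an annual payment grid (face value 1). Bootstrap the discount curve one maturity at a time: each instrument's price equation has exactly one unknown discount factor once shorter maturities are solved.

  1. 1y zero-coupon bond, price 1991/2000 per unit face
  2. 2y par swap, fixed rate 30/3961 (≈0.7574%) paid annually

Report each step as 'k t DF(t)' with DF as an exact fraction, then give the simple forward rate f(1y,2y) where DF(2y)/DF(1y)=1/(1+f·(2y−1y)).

step 1 [1y] zero: DF = P = 1991/2000 ≈ 0.995500
step 2 [2y] swap r/1=30/3961: DF=(1 − 30/3961·(0.995500))/(1+30/3961) = 197/200 ≈ 0.985000

1 1 1991/2000
2 2 197/200
f(1y,2y) = ((1991/2000)/(197/200) − 1)/(1) = 21/1970 ≈ 1.0660%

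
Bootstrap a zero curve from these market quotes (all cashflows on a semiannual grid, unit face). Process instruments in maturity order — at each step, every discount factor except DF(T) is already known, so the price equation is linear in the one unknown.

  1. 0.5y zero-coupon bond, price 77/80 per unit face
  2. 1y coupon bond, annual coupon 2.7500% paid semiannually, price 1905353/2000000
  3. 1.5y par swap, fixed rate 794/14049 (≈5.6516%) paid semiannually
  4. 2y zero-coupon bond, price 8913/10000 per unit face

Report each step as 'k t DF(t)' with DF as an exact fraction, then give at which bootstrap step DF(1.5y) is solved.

step 1 [0.5y] zero: DF = P = 77/80 ≈ 0.962500
step 2 [1y] bond c/2=11/800: DF=(1905353/2000000 − 11/800·(0.962500))/(1+11/800) = 9267/10000 ≈ 0.926700
step 3 [1.5y] swap r/2=397/14049: DF=(1 − 397/14049·(0.962500+0.926700))/(1+397/14049) = 4603/5000 ≈ 0.920600
step 4 [2y] zero: DF = P = 8913/10000 ≈ 0.891300

1 1/2 77/80
2 1 9267/10000
3 3/2 4603/5000
4 2 8913/10000
DF(1.5y) is solved at step 3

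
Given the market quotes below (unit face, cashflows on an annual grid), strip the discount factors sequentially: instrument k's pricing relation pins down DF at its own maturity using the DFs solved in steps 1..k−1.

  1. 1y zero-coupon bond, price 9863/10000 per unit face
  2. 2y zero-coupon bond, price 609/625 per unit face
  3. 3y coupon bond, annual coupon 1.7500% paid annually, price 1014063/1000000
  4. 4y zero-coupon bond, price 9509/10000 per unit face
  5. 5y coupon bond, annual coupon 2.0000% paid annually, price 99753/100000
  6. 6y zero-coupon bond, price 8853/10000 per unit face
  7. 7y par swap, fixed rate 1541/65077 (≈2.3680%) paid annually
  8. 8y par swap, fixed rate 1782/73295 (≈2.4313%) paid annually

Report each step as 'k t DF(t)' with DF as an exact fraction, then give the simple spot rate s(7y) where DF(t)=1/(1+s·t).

1 1 9863/10000
2 2 609/625
3 3 9629/10000
4 4 9509/10000
5 5 451/500
6 6 8853/10000
7 7 8459/10000
8 8 4109/5000
s(7y) = (1/(8459/10000) − 1)/(7) = 1541/59213 ≈ 2.6025%

step 1 [1y] zero: DF = P = 9863/10000 ≈ 0.986300
step 2 [2y] zero: DF = P = 609/625 ≈ 0.974400
step 3 [3y] bond c/1=7/400: DF=(1014063/1000000 − 7/400·(0.986300+0.974400))/(1+7/400) = 9629/10000 ≈ 0.962900
step 4 [4y] zero: DF = P = 9509/10000 ≈ 0.950900
step 5 [5y] bond c/1=1/50: DF=(99753/100000 − 1/50·(0.986300+0.974400+0.962900+0.950900))/(1+1/50) = 451/500 ≈ 0.902000
step 6 [6y] zero: DF = P = 8853/10000 ≈ 0.885300
step 7 [7y] swap r/1=1541/65077: DF=(1 − 1541/65077·(0.986300+0.974400+0.962900+0.950900+0.902000+0.885300))/(1+1541/65077) = 8459/10000 ≈ 0.845900
step 8 [8y] swap r/1=1782/73295: DF=(1 − 1782/73295·(0.986300+0.974400+0.962900+0.950900+0.902000+0.885300+0.845900))/(1+1782/73295) = 4109/5000 ≈ 0.821800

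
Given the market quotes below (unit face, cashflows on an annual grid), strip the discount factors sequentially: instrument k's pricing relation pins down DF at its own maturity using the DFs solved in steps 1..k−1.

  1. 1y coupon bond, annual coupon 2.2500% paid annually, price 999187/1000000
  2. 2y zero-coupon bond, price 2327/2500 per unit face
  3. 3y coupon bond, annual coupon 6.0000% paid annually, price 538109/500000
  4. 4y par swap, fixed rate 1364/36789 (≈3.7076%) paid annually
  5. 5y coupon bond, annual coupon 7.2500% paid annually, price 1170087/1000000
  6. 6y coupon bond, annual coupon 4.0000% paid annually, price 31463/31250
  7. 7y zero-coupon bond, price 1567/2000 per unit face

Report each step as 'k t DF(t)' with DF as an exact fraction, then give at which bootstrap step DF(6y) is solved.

1 1 2443/2500
2 2 2327/2500
3 3 9073/10000
4 4 2159/2500
5 5 8423/10000
6 6 3971/5000
7 7 1567/2000
DF(6y) is solved at step 6

step 1 [1y] bond c/1=9/400: DF=(999187/1000000 − 9/400·(0))/(1+9/400) = 2443/2500 ≈ 0.977200
step 2 [2y] zero: DF = P = 2327/2500 ≈ 0.930800
step 3 [3y] bond c/1=3/50: DF=(538109/500000 − 3/50·(0.977200+0.930800))/(1+3/50) = 9073/10000 ≈ 0.907300
step 4 [4y] swap r/1=1364/36789: DF=(1 − 1364/36789·(0.977200+0.930800+0.907300))/(1+1364/36789) = 2159/2500 ≈ 0.863600
step 5 [5y] bond c/1=29/400: DF=(1170087/1000000 − 29/400·(0.977200+0.930800+0.907300+0.863600))/(1+29/400) = 8423/10000 ≈ 0.842300
step 6 [6y] bond c/1=1/25: DF=(31463/31250 − 1/25·(0.977200+0.930800+0.907300+0.863600+0.842300))/(1+1/25) = 3971/5000 ≈ 0.794200
step 7 [7y] zero: DF = P = 1567/2000 ≈ 0.783500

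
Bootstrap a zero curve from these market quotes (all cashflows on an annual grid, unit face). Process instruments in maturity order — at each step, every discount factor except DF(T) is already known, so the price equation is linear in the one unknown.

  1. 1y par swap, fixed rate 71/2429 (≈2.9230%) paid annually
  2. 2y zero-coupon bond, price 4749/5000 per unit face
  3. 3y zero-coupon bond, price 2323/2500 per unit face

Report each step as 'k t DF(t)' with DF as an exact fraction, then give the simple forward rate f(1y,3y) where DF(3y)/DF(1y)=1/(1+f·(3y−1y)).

step 1 [1y] swap r/1=71/2429: DF=(1 − 71/2429·(0))/(1+71/2429) = 2429/2500 ≈ 0.971600
step 2 [2y] zero: DF = P = 4749/5000 ≈ 0.949800
step 3 [3y] zero: DF = P = 2323/2500 ≈ 0.929200

1 1 2429/2500
2 2 4749/5000
3 3 2323/2500
f(1y,3y) = ((2429/2500)/(2323/2500) − 1)/(2) = 53/2323 ≈ 2.2815%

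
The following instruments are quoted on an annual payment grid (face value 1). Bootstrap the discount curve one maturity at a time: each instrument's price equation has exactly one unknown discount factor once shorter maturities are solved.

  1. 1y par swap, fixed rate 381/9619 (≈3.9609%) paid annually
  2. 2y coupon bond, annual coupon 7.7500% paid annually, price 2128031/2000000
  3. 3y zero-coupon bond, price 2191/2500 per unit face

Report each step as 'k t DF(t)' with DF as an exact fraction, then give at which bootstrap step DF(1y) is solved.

step 1 [1y] swap r/1=381/9619: DF=(1 − 381/9619·(0))/(1+381/9619) = 9619/10000 ≈ 0.961900
step 2 [2y] bond c/1=31/400: DF=(2128031/2000000 − 31/400·(0.961900))/(1+31/400) = 9183/10000 ≈ 0.918300
step 3 [3y] zero: DF = P = 2191/2500 ≈ 0.876400

1 1 9619/10000
2 2 9183/10000
3 3 2191/2500
DF(1y) is solved at step 1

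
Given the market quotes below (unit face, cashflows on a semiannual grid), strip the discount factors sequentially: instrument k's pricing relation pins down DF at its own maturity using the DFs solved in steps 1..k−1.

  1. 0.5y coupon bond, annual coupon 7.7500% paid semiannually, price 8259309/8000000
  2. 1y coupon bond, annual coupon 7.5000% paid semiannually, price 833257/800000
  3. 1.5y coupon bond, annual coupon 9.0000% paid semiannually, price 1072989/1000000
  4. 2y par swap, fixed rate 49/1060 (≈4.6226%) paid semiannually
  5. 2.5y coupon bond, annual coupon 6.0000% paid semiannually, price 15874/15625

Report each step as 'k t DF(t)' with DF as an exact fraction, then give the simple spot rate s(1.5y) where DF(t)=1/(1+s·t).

step 1 [0.5y] bond c/2=31/800: DF=(8259309/8000000 − 31/800·(0))/(1+31/800) = 9939/10000 ≈ 0.993900
step 2 [1y] bond c/2=3/80: DF=(833257/800000 − 3/80·(0.993900))/(1+3/80) = 121/125 ≈ 0.968000
step 3 [1.5y] bond c/2=9/200: DF=(1072989/1000000 − 9/200·(0.993900+0.968000))/(1+9/200) = 9423/10000 ≈ 0.942300
step 4 [2y] swap r/2=49/2120: DF=(1 − 49/2120·(0.993900+0.968000+0.942300))/(1+49/2120) = 4559/5000 ≈ 0.911800
step 5 [2.5y] bond c/2=3/100: DF=(15874/15625 − 3/100·(0.993900+0.968000+0.942300+0.911800))/(1+3/100) = 547/625 ≈ 0.875200

1 1/2 9939/10000
2 1 121/125
3 3/2 9423/10000
4 2 4559/5000
5 5/2 547/625
s(1.5y) = (1/(9423/10000) − 1)/(3/2) = 1154/28269 ≈ 4.0822%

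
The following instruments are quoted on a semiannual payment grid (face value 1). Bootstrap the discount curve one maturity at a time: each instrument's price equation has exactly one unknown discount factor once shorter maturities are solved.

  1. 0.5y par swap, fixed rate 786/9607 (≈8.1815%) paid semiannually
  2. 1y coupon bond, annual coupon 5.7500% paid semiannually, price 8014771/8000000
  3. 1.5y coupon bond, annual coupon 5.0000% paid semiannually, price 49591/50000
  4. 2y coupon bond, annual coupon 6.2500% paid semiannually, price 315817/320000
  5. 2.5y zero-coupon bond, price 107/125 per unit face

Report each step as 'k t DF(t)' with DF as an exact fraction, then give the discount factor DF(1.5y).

step 1 [0.5y] swap r/2=393/9607: DF=(1 − 393/9607·(0))/(1+393/9607) = 9607/10000 ≈ 0.960700
step 2 [1y] bond c/2=23/800: DF=(8014771/8000000 − 23/800·(0.960700))/(1+23/800) = 947/1000 ≈ 0.947000
step 3 [1.5y] bond c/2=1/40: DF=(49591/50000 − 1/40·(0.960700+0.947000))/(1+1/40) = 9211/10000 ≈ 0.921100
step 4 [2y] bond c/2=1/32: DF=(315817/320000 − 1/32·(0.960700+0.947000+0.921100))/(1+1/32) = 8713/10000 ≈ 0.871300
step 5 [2.5y] zero: DF = P = 107/125 ≈ 0.856000

1 1/2 9607/10000
2 1 947/1000
3 3/2 9211/10000
4 2 8713/10000
5 5/2 107/125
DF(1.5y) = 9211/10000 ≈ 0.921100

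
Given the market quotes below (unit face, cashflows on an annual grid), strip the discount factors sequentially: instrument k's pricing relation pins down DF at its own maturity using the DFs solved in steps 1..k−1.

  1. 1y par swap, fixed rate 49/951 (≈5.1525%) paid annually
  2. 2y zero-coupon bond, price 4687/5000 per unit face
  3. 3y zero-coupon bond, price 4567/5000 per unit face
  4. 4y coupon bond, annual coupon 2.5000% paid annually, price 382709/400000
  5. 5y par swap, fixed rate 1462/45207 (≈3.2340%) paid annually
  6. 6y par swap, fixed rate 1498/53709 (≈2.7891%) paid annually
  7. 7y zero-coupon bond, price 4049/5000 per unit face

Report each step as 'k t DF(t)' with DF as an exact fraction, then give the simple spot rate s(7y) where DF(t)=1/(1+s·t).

1 1 951/1000
2 2 4687/5000
3 3 4567/5000
4 4 8651/10000
5 5 4269/5000
6 6 4251/5000
7 7 4049/5000
s(7y) = (1/(4049/5000) − 1)/(7) = 951/28343 ≈ 3.3553%

step 1 [1y] swap r/1=49/951: DF=(1 − 49/951·(0))/(1+49/951) = 951/1000 ≈ 0.951000
step 2 [2y] zero: DF = P = 4687/5000 ≈ 0.937400
step 3 [3y] zero: DF = P = 4567/5000 ≈ 0.913400
step 4 [4y] bond c/1=1/40: DF=(382709/400000 − 1/40·(0.951000+0.937400+0.913400))/(1+1/40) = 8651/10000 ≈ 0.865100
step 5 [5y] swap r/1=1462/45207: DF=(1 − 1462/45207·(0.951000+0.937400+0.913400+0.865100))/(1+1462/45207) = 4269/5000 ≈ 0.853800
step 6 [6y] swap r/1=1498/53709: DF=(1 − 1498/53709·(0.951000+0.937400+0.913400+0.865100+0.853800))/(1+1498/53709) = 4251/5000 ≈ 0.850200
step 7 [7y] zero: DF = P = 4049/5000 ≈ 0.809800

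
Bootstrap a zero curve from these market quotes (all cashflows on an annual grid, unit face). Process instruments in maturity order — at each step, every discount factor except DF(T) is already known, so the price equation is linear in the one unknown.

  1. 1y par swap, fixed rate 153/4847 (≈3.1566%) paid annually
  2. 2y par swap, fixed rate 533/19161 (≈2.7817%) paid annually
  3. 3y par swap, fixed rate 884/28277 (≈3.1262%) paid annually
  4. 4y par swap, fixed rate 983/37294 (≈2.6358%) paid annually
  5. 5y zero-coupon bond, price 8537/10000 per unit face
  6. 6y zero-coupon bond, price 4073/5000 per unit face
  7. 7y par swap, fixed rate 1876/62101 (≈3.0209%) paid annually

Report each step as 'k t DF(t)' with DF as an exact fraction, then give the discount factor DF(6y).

1 1 4847/5000
2 2 9467/10000
3 3 2279/2500
4 4 9017/10000
5 5 8537/10000
6 6 4073/5000
7 7 2031/2500
DF(6y) = 4073/5000 ≈ 0.814600

step 1 [1y] swap r/1=153/4847: DF=(1 − 153/4847·(0))/(1+153/4847) = 4847/5000 ≈ 0.969400
step 2 [2y] swap r/1=533/19161: DF=(1 − 533/19161·(0.969400))/(1+533/19161) = 9467/10000 ≈ 0.946700
step 3 [3y] swap r/1=884/28277: DF=(1 − 884/28277·(0.969400+0.946700))/(1+884/28277) = 2279/2500 ≈ 0.911600
step 4 [4y] swap r/1=983/37294: DF=(1 − 983/37294·(0.969400+0.946700+0.911600))/(1+983/37294) = 9017/10000 ≈ 0.901700
step 5 [5y] zero: DF = P = 8537/10000 ≈ 0.853700
step 6 [6y] zero: DF = P = 4073/5000 ≈ 0.814600
step 7 [7y] swap r/1=1876/62101: DF=(1 − 1876/62101·(0.969400+0.946700+0.911600+0.901700+0.853700+0.814600))/(1+1876/62101) = 2031/2500 ≈ 0.812400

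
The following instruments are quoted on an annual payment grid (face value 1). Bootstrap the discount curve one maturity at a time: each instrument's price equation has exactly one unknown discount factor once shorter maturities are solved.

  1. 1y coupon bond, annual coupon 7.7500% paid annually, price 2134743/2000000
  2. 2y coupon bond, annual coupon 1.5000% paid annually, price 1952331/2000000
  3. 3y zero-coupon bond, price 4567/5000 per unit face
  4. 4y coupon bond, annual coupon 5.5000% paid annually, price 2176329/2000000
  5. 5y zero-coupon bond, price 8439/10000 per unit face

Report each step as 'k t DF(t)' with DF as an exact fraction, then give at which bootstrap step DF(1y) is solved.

step 1 [1y] bond c/1=31/400: DF=(2134743/2000000 − 31/400·(0))/(1+31/400) = 4953/5000 ≈ 0.990600
step 2 [2y] bond c/1=3/200: DF=(1952331/2000000 − 3/200·(0.990600))/(1+3/200) = 9471/10000 ≈ 0.947100
step 3 [3y] zero: DF = P = 4567/5000 ≈ 0.913400
step 4 [4y] bond c/1=11/200: DF=(2176329/2000000 − 11/200·(0.990600+0.947100+0.913400))/(1+11/200) = 2207/2500 ≈ 0.882800
step 5 [5y] zero: DF = P = 8439/10000 ≈ 0.843900

1 1 4953/5000
2 2 9471/10000
3 3 4567/5000
4 4 2207/2500
5 5 8439/10000
DF(1y) is solved at step 1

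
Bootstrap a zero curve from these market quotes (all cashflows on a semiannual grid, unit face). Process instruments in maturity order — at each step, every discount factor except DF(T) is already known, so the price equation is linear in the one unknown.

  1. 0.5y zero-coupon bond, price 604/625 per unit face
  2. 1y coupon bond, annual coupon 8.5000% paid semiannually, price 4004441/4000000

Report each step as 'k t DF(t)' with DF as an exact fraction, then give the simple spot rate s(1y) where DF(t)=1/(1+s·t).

1 1/2 604/625
2 1 9209/10000
s(1y) = (1/(9209/10000) − 1)/(1) = 791/9209 ≈ 8.5894%

step 1 [0.5y] zero: DF = P = 604/625 ≈ 0.966400
step 2 [1y] bond c/2=17/400: DF=(4004441/4000000 − 17/400·(0.966400))/(1+17/400) = 9209/10000 ≈ 0.920900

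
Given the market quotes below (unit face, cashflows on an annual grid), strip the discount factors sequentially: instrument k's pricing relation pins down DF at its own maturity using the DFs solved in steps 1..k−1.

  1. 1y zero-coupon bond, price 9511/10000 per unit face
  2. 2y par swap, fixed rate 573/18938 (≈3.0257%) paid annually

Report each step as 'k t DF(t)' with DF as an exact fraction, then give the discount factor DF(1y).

1 1 9511/10000
2 2 9427/10000
DF(1y) = 9511/10000 ≈ 0.951100

step 1 [1y] zero: DF = P = 9511/10000 ≈ 0.951100
step 2 [2y] swap r/1=573/18938: DF=(1 − 573/18938·(0.951100))/(1+573/18938) = 9427/10000 ≈ 0.942700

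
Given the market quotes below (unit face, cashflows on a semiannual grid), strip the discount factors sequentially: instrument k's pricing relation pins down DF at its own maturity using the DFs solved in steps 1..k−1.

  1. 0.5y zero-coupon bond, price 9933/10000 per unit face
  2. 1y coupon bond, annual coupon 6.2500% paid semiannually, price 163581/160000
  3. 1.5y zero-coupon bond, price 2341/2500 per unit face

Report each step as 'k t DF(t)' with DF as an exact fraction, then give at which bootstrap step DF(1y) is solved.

1 1/2 9933/10000
2 1 9613/10000
3 3/2 2341/2500
DF(1y) is solved at step 2

step 1 [0.5y] zero: DF = P = 9933/10000 ≈ 0.993300
step 2 [1y] bond c/2=1/32: DF=(163581/160000 − 1/32·(0.993300))/(1+1/32) = 9613/10000 ≈ 0.961300
step 3 [1.5y] zero: DF = P = 2341/2500 ≈ 0.936400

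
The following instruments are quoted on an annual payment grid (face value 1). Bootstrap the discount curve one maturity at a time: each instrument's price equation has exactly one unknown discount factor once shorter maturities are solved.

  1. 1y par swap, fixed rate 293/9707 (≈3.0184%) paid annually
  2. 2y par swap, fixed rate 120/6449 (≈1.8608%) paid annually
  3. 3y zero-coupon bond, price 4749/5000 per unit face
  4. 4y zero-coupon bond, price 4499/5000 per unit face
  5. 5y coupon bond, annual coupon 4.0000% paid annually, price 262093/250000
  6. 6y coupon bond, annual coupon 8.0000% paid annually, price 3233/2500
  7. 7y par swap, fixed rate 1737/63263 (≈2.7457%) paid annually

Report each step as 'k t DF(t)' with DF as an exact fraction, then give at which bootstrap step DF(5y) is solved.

step 1 [1y] swap r/1=293/9707: DF=(1 − 293/9707·(0))/(1+293/9707) = 9707/10000 ≈ 0.970700
step 2 [2y] swap r/1=120/6449: DF=(1 − 120/6449·(0.970700))/(1+120/6449) = 241/250 ≈ 0.964000
step 3 [3y] zero: DF = P = 4749/5000 ≈ 0.949800
step 4 [4y] zero: DF = P = 4499/5000 ≈ 0.899800
step 5 [5y] bond c/1=1/25: DF=(262093/250000 − 1/25·(0.970700+0.964000+0.949800+0.899800))/(1+1/25) = 69/80 ≈ 0.862500
step 6 [6y] bond c/1=2/25: DF=(3233/2500 − 2/25·(0.970700+0.964000+0.949800+0.899800+0.862500))/(1+2/25) = 2133/2500 ≈ 0.853200
step 7 [7y] swap r/1=1737/63263: DF=(1 − 1737/63263·(0.970700+0.964000+0.949800+0.899800+0.862500+0.853200))/(1+1737/63263) = 8263/10000 ≈ 0.826300

1 1 9707/10000
2 2 241/250
3 3 4749/5000
4 4 4499/5000
5 5 69/80
6 6 2133/2500
7 7 8263/10000
DF(5y) is solved at step 5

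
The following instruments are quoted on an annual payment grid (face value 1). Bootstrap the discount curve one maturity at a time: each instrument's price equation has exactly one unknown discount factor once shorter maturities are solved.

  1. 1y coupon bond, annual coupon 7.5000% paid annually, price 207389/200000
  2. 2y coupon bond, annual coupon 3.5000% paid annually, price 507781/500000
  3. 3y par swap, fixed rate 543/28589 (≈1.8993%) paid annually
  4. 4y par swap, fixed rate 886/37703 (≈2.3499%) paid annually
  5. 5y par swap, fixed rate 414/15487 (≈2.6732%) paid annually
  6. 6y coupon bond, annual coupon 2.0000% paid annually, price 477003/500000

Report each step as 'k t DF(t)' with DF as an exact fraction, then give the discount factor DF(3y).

1 1 4823/5000
2 2 4743/5000
3 3 9457/10000
4 4 4557/5000
5 5 4379/5000
6 6 4221/5000
DF(3y) = 9457/10000 ≈ 0.945700

step 1 [1y] bond c/1=3/40: DF=(207389/200000 − 3/40·(0))/(1+3/40) = 4823/5000 ≈ 0.964600
step 2 [2y] bond c/1=7/200: DF=(507781/500000 − 7/200·(0.964600))/(1+7/200) = 4743/5000 ≈ 0.948600
step 3 [3y] swap r/1=543/28589: DF=(1 − 543/28589·(0.964600+0.948600))/(1+543/28589) = 9457/10000 ≈ 0.945700
step 4 [4y] swap r/1=886/37703: DF=(1 − 886/37703·(0.964600+0.948600+0.945700))/(1+886/37703) = 4557/5000 ≈ 0.911400
step 5 [5y] swap r/1=414/15487: DF=(1 − 414/15487·(0.964600+0.948600+0.945700+0.911400))/(1+414/15487) = 4379/5000 ≈ 0.875800
step 6 [6y] bond c/1=1/50: DF=(477003/500000 − 1/50·(0.964600+0.948600+0.945700+0.911400+0.875800))/(1+1/50) = 4221/5000 ≈ 0.844200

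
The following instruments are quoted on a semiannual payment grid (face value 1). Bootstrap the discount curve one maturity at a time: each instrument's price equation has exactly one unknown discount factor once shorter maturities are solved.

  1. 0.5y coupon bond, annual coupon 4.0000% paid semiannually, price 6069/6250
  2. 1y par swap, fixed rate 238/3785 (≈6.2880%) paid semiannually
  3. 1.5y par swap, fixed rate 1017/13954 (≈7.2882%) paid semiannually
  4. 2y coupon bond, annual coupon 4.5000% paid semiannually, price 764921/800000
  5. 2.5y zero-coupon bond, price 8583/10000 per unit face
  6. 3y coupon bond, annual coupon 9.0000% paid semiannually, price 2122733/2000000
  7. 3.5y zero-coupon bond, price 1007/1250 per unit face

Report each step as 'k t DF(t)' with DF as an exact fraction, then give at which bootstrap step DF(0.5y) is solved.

step 1 [0.5y] bond c/2=1/50: DF=(6069/6250 − 1/50·(0))/(1+1/50) = 119/125 ≈ 0.952000
step 2 [1y] swap r/2=119/3785: DF=(1 − 119/3785·(0.952000))/(1+119/3785) = 1881/2000 ≈ 0.940500
step 3 [1.5y] swap r/2=1017/27908: DF=(1 − 1017/27908·(0.952000+0.940500))/(1+1017/27908) = 8983/10000 ≈ 0.898300
step 4 [2y] bond c/2=9/400: DF=(764921/800000 − 9/400·(0.952000+0.940500+0.898300))/(1+9/400) = 8737/10000 ≈ 0.873700
step 5 [2.5y] zero: DF = P = 8583/10000 ≈ 0.858300
step 6 [3y] bond c/2=9/200: DF=(2122733/2000000 − 9/200·(0.952000+0.940500+0.898300+0.873700+0.858300))/(1+9/200) = 8209/10000 ≈ 0.820900
step 7 [3.5y] zero: DF = P = 1007/1250 ≈ 0.805600

1 1/2 119/125
2 1 1881/2000
3 3/2 8983/10000
4 2 8737/10000
5 5/2 8583/10000
6 3 8209/10000
7 7/2 1007/1250
DF(0.5y) is solved at step 1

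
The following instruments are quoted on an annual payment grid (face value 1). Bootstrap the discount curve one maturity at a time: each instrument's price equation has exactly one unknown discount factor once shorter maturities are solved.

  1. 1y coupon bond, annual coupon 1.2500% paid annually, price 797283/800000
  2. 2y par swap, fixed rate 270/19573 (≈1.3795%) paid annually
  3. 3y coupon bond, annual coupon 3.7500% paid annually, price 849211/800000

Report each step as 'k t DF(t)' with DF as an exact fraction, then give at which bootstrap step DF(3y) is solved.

1 1 9843/10000
2 2 973/1000
3 3 2381/2500
DF(3y) is solved at step 3

step 1 [1y] bond c/1=1/80: DF=(797283/800000 − 1/80·(0))/(1+1/80) = 9843/10000 ≈ 0.984300
step 2 [2y] swap r/1=270/19573: DF=(1 − 270/19573·(0.984300))/(1+270/19573) = 973/1000 ≈ 0.973000
step 3 [3y] bond c/1=3/80: DF=(849211/800000 − 3/80·(0.984300+0.973000))/(1+3/80) = 2381/2500 ≈ 0.952400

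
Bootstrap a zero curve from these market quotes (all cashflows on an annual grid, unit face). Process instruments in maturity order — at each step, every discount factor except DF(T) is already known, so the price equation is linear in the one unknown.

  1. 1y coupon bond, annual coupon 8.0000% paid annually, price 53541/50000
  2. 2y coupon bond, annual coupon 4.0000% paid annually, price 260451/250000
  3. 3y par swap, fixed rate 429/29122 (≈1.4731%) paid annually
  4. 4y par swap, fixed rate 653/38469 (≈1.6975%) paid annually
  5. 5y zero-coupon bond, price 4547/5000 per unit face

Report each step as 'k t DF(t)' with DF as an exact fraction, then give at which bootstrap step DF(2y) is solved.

step 1 [1y] bond c/1=2/25: DF=(53541/50000 − 2/25·(0))/(1+2/25) = 1983/2000 ≈ 0.991500
step 2 [2y] bond c/1=1/25: DF=(260451/250000 − 1/25·(0.991500))/(1+1/25) = 2409/2500 ≈ 0.963600
step 3 [3y] swap r/1=429/29122: DF=(1 − 429/29122·(0.991500+0.963600))/(1+429/29122) = 9571/10000 ≈ 0.957100
step 4 [4y] swap r/1=653/38469: DF=(1 − 653/38469·(0.991500+0.963600+0.957100))/(1+653/38469) = 9347/10000 ≈ 0.934700
step 5 [5y] zero: DF = P = 4547/5000 ≈ 0.909400

1 1 1983/2000
2 2 2409/2500
3 3 9571/10000
4 4 9347/10000
5 5 4547/5000
DF(2y) is solved at step 2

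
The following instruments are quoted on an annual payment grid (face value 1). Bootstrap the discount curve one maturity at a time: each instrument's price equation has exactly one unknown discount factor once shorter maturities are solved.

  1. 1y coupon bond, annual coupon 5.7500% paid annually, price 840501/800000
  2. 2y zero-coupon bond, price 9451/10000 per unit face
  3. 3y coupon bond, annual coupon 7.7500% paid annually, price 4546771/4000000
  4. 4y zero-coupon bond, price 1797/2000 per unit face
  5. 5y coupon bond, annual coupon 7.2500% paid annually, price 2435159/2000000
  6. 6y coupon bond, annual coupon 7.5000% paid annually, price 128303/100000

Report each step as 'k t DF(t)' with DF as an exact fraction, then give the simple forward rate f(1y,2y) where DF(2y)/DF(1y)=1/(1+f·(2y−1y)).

1 1 1987/2000
2 2 9451/10000
3 3 1831/2000
4 4 1797/2000
5 5 551/625
6 6 4351/5000
f(1y,2y) = ((1987/2000)/(9451/10000) − 1)/(1) = 484/9451 ≈ 5.1212%

step 1 [1y] bond c/1=23/400: DF=(840501/800000 − 23/400·(0))/(1+23/400) = 1987/2000 ≈ 0.993500
step 2 [2y] zero: DF = P = 9451/10000 ≈ 0.945100
step 3 [3y] bond c/1=31/400: DF=(4546771/4000000 − 31/400·(0.993500+0.945100))/(1+31/400) = 1831/2000 ≈ 0.915500
step 4 [4y] zero: DF = P = 1797/2000 ≈ 0.898500
step 5 [5y] bond c/1=29/400: DF=(2435159/2000000 − 29/400·(0.993500+0.945100+0.915500+0.898500))/(1+29/400) = 551/625 ≈ 0.881600
step 6 [6y] bond c/1=3/40: DF=(128303/100000 − 3/40·(0.993500+0.945100+0.915500+0.898500+0.881600))/(1+3/40) = 4351/5000 ≈ 0.870200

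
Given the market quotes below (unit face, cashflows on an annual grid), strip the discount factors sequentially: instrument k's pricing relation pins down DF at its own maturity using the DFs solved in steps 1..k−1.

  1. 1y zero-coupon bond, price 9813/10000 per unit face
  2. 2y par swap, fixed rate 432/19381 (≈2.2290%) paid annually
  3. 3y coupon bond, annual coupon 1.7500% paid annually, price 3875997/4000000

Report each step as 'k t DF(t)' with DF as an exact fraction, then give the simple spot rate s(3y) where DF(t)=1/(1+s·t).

step 1 [1y] zero: DF = P = 9813/10000 ≈ 0.981300
step 2 [2y] swap r/1=432/19381: DF=(1 − 432/19381·(0.981300))/(1+432/19381) = 598/625 ≈ 0.956800
step 3 [3y] bond c/1=7/400: DF=(3875997/4000000 − 7/400·(0.981300+0.956800))/(1+7/400) = 919/1000 ≈ 0.919000

1 1 9813/10000
2 2 598/625
3 3 919/1000
s(3y) = (1/(919/1000) − 1)/(3) = 27/919 ≈ 2.9380%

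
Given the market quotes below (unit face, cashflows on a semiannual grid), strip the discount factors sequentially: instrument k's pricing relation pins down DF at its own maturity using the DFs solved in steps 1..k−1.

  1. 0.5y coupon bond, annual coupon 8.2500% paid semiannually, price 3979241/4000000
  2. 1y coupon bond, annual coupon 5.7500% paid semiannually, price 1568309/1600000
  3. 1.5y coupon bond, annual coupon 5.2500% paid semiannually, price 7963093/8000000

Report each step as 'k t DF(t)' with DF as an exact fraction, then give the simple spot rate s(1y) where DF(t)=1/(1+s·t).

step 1 [0.5y] bond c/2=33/800: DF=(3979241/4000000 − 33/800·(0))/(1+33/800) = 4777/5000 ≈ 0.955400
step 2 [1y] bond c/2=23/800: DF=(1568309/1600000 − 23/800·(0.955400))/(1+23/800) = 9261/10000 ≈ 0.926100
step 3 [1.5y] bond c/2=21/800: DF=(7963093/8000000 − 21/800·(0.955400+0.926100))/(1+21/800) = 4609/5000 ≈ 0.921800

1 1/2 4777/5000
2 1 9261/10000
3 3/2 4609/5000
s(1y) = (1/(9261/10000) − 1)/(1) = 739/9261 ≈ 7.9797%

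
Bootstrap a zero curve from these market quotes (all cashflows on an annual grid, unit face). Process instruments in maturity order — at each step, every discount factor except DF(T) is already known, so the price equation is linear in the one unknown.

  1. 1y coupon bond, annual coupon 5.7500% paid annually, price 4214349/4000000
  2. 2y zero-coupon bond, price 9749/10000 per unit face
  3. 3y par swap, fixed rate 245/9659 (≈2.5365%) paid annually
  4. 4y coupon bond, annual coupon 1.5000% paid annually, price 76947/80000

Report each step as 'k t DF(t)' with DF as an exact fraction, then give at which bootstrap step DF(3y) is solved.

step 1 [1y] bond c/1=23/400: DF=(4214349/4000000 − 23/400·(0))/(1+23/400) = 9963/10000 ≈ 0.996300
step 2 [2y] zero: DF = P = 9749/10000 ≈ 0.974900
step 3 [3y] swap r/1=245/9659: DF=(1 − 245/9659·(0.996300+0.974900))/(1+245/9659) = 1853/2000 ≈ 0.926500
step 4 [4y] bond c/1=3/200: DF=(76947/80000 − 3/200·(0.996300+0.974900+0.926500))/(1+3/200) = 1131/1250 ≈ 0.904800

1 1 9963/10000
2 2 9749/10000
3 3 1853/2000
4 4 1131/1250
DF(3y) is solved at step 3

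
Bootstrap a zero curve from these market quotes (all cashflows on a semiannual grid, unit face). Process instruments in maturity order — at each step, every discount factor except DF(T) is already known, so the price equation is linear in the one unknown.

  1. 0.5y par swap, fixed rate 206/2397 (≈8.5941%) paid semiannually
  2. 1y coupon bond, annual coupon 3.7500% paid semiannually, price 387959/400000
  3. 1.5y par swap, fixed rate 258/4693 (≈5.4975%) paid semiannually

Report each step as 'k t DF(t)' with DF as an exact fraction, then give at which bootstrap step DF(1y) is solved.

1 1/2 2397/2500
2 1 584/625
3 3/2 4613/5000
DF(1y) is solved at step 2

step 1 [0.5y] swap r/2=103/2397: DF=(1 − 103/2397·(0))/(1+103/2397) = 2397/2500 ≈ 0.958800
step 2 [1y] bond c/2=3/160: DF=(387959/400000 − 3/160·(0.958800))/(1+3/160) = 584/625 ≈ 0.934400
step 3 [1.5y] swap r/2=129/4693: DF=(1 − 129/4693·(0.958800+0.934400))/(1+129/4693) = 4613/5000 ≈ 0.922600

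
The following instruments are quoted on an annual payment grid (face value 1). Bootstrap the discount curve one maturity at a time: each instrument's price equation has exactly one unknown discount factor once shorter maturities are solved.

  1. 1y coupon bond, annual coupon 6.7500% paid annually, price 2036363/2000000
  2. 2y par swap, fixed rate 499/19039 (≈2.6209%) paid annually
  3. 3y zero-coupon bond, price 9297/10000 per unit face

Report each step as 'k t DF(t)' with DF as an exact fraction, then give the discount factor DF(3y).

step 1 [1y] bond c/1=27/400: DF=(2036363/2000000 − 27/400·(0))/(1+27/400) = 4769/5000 ≈ 0.953800
step 2 [2y] swap r/1=499/19039: DF=(1 − 499/19039·(0.953800))/(1+499/19039) = 9501/10000 ≈ 0.950100
step 3 [3y] zero: DF = P = 9297/10000 ≈ 0.929700

1 1 4769/5000
2 2 9501/10000
3 3 9297/10000
DF(3y) = 9297/10000 ≈ 0.929700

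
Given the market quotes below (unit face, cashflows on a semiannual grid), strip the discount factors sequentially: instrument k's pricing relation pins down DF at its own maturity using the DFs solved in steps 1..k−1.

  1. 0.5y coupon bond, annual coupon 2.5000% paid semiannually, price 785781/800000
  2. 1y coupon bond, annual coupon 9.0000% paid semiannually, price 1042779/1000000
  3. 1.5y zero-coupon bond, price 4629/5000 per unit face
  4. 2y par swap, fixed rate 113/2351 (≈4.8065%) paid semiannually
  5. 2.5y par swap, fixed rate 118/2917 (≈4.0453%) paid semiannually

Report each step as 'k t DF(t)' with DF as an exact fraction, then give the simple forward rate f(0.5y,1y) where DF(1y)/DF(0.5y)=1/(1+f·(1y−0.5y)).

1 1/2 9701/10000
2 1 9561/10000
3 3/2 4629/5000
4 2 1137/1250
5 5/2 566/625
f(0.5y,1y) = ((9701/10000)/(9561/10000) − 1)/(1/2) = 280/9561 ≈ 2.9286%

step 1 [0.5y] bond c/2=1/80: DF=(785781/800000 − 1/80·(0))/(1+1/80) = 9701/10000 ≈ 0.970100
step 2 [1y] bond c/2=9/200: DF=(1042779/1000000 − 9/200·(0.970100))/(1+9/200) = 9561/10000 ≈ 0.956100
step 3 [1.5y] zero: DF = P = 4629/5000 ≈ 0.925800
step 4 [2y] swap r/2=113/4702: DF=(1 − 113/4702·(0.970100+0.956100+0.925800))/(1+113/4702) = 1137/1250 ≈ 0.909600
step 5 [2.5y] swap r/2=59/2917: DF=(1 − 59/2917·(0.970100+0.956100+0.925800+0.909600))/(1+59/2917) = 566/625 ≈ 0.905600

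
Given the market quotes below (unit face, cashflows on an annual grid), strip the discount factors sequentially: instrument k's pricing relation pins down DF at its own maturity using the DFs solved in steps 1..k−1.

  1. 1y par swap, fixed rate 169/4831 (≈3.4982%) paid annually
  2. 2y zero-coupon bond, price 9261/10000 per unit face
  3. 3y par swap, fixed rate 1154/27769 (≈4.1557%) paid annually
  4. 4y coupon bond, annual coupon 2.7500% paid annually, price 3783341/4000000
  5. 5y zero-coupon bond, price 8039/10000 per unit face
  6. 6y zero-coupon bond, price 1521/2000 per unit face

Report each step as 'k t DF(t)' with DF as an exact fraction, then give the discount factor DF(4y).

step 1 [1y] swap r/1=169/4831: DF=(1 − 169/4831·(0))/(1+169/4831) = 4831/5000 ≈ 0.966200
step 2 [2y] zero: DF = P = 9261/10000 ≈ 0.926100
step 3 [3y] swap r/1=1154/27769: DF=(1 − 1154/27769·(0.966200+0.926100))/(1+1154/27769) = 4423/5000 ≈ 0.884600
step 4 [4y] bond c/1=11/400: DF=(3783341/4000000 − 11/400·(0.966200+0.926100+0.884600))/(1+11/400) = 4231/5000 ≈ 0.846200
step 5 [5y] zero: DF = P = 8039/10000 ≈ 0.803900
step 6 [6y] zero: DF = P = 1521/2000 ≈ 0.760500

1 1 4831/5000
2 2 9261/10000
3 3 4423/5000
4 4 4231/5000
5 5 8039/10000
6 6 1521/2000
DF(4y) = 4231/5000 ≈ 0.846200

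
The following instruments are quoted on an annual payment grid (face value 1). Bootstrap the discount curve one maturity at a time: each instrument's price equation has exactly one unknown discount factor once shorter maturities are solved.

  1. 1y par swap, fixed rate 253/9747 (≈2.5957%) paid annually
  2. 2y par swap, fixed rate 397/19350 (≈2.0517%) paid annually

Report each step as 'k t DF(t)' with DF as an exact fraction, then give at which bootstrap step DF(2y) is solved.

step 1 [1y] swap r/1=253/9747: DF=(1 − 253/9747·(0))/(1+253/9747) = 9747/10000 ≈ 0.974700
step 2 [2y] swap r/1=397/19350: DF=(1 − 397/19350·(0.974700))/(1+397/19350) = 9603/10000 ≈ 0.960300

1 1 9747/10000
2 2 9603/10000
DF(2y) is solved at step 2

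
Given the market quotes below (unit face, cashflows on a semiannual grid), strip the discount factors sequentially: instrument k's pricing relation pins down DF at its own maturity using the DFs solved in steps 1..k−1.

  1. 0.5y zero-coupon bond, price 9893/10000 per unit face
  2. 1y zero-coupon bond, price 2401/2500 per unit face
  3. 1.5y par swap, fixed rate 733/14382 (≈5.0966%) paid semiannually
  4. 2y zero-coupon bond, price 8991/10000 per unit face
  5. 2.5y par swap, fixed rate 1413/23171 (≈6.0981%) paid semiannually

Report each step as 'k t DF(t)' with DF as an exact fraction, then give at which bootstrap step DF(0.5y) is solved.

1 1/2 9893/10000
2 1 2401/2500
3 3/2 9267/10000
4 2 8991/10000
5 5/2 8587/10000
DF(0.5y) is solved at step 1

step 1 [0.5y] zero: DF = P = 9893/10000 ≈ 0.989300
step 2 [1y] zero: DF = P = 2401/2500 ≈ 0.960400
step 3 [1.5y] swap r/2=733/28764: DF=(1 − 733/28764·(0.989300+0.960400))/(1+733/28764) = 9267/10000 ≈ 0.926700
step 4 [2y] zero: DF = P = 8991/10000 ≈ 0.899100
step 5 [2.5y] swap r/2=1413/46342: DF=(1 − 1413/46342·(0.989300+0.960400+0.926700+0.899100))/(1+1413/46342) = 8587/10000 ≈ 0.858700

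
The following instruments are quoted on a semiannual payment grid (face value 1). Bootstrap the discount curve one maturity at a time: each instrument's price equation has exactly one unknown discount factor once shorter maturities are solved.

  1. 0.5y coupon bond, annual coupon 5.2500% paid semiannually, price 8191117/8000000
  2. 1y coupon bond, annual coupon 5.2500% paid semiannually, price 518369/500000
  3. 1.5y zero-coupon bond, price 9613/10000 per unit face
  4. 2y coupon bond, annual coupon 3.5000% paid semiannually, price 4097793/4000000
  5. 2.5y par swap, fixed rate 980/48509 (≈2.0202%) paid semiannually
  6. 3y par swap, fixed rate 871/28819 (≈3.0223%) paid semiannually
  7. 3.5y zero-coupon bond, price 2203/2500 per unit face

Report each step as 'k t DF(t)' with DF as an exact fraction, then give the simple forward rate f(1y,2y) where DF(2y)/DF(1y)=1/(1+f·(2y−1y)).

1 1/2 9977/10000
2 1 9847/10000
3 3/2 9613/10000
4 2 4781/5000
5 5/2 951/1000
6 3 9129/10000
7 7/2 2203/2500
f(1y,2y) = ((9847/10000)/(4781/5000) − 1)/(1) = 285/9562 ≈ 2.9805%

step 1 [0.5y] bond c/2=21/800: DF=(8191117/8000000 − 21/800·(0))/(1+21/800) = 9977/10000 ≈ 0.997700
step 2 [1y] bond c/2=21/800: DF=(518369/500000 − 21/800·(0.997700))/(1+21/800) = 9847/10000 ≈ 0.984700
step 3 [1.5y] zero: DF = P = 9613/10000 ≈ 0.961300
step 4 [2y] bond c/2=7/400: DF=(4097793/4000000 − 7/400·(0.997700+0.984700+0.961300))/(1+7/400) = 4781/5000 ≈ 0.956200
step 5 [2.5y] swap r/2=490/48509: DF=(1 − 490/48509·(0.997700+0.984700+0.961300+0.956200))/(1+490/48509) = 951/1000 ≈ 0.951000
step 6 [3y] swap r/2=871/57638: DF=(1 − 871/57638·(0.997700+0.984700+0.961300+0.956200+0.951000))/(1+871/57638) = 9129/10000 ≈ 0.912900
step 7 [3.5y] zero: DF = P = 2203/2500 ≈ 0.881200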